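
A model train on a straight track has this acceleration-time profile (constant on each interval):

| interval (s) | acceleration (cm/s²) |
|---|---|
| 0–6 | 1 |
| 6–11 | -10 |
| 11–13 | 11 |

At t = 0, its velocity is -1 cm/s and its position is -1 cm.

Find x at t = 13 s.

On each constant-a segment, Δv = aΔt and Δx = v₀Δt + ½aΔt²; chain segment to segment.
0–6 s: v starts -1 cm/s; Δx = -1·6 + ½·1·6² = 12 cm; v ends 5 cm/s.
6–11 s: v starts 5 cm/s; Δx = 5·5 + ½·-10·5² = -100 cm; v ends -45 cm/s.
11–13 s: v starts -45 cm/s; Δx = -45·2 + ½·11·2² = -68 cm; v ends -23 cm/s.
x(13) = -1 + Σ Δx = -157 cm.

-157 cm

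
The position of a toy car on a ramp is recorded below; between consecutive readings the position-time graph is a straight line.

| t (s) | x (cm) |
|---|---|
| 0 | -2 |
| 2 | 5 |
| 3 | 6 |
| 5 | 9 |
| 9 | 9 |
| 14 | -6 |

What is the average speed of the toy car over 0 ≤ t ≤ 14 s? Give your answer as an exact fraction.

Average speed = (total path length)/(elapsed time); on a piecewise-linear x-t graph the path length is Σ|Δx|.
0–2 s: |Δx| = |5 − -2| = 7 cm
2–3 s: |Δx| = |6 − 5| = 1 cm
3–5 s: |Δx| = |9 − 6| = 3 cm
5–9 s: |Δx| = |9 − 9| = 0 cm
9–14 s: |Δx| = |-6 − 9| = 15 cm
Total path = 26 cm; average speed = 26/14 = 13/7 cm/s.

13/7 cm/s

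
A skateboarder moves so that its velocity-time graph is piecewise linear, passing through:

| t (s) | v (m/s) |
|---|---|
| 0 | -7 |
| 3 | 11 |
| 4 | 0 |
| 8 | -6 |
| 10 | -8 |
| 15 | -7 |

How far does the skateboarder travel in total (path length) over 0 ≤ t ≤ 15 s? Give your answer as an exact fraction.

Distance (not displacement) is the total path length: add the absolute areas under v-t.
0–3 s: v = 0 at t = 7/6 s; triangle areas 49/12 + 121/12 = 85/6 m
3–4 s: |½(11 + 0)(1)| = 5.5 m
4–8 s: |½(0 + -6)(4)| = 12 m
8–10 s: |½(-6 + -8)(2)| = 14 m
10–15 s: |½(-8 + -7)(5)| = 37.5 m
Total distance = 499/6 m

499/6 m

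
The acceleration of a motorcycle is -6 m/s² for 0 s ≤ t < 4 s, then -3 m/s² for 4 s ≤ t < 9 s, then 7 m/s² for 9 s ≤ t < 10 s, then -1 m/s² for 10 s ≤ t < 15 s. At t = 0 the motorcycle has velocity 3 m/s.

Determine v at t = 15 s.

Δv equals the area under the a-t graph; then v = v₀ + Δv.
0–4 s: -6 × 4 = -24 m/s
4–9 s: -3 × 5 = -15 m/s
9–10 s: 7 × 1 = 7 m/s
10–15 s: -1 × 5 = -5 m/s
Δv = -37 m/s, so v(15) = 3 + (-37) = -34 m/s.

-34 m/s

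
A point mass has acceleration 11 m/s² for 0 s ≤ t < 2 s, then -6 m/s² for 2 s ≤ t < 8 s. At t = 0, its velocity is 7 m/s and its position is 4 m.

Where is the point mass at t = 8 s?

On each constant-a segment, Δv = aΔt and Δx = v₀Δt + ½aΔt²; chain segment to segment.
0–2 s: v starts 7 m/s; Δx = 7·2 + ½·11·2² = 36 m; v ends 29 m/s.
2–8 s: v starts 29 m/s; Δx = 29·6 + ½·-6·6² = 66 m; v ends -7 m/s.
x(8) = 4 + Σ Δx = 106 m.

106 m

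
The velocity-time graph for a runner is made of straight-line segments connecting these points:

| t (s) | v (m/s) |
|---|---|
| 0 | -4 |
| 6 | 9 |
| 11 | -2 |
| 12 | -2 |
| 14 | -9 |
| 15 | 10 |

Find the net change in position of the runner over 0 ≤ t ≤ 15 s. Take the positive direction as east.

Displacement is the signed area under the v-t curve.
0–6 s: ½(-4 + 9)(6) = 15 m
6–11 s: ½(9 + -2)(5) = 17.5 m
11–12 s: -2 × 1 = -2 m
12–14 s: ½(-2 + -9)(2) = -11 m
14–15 s: ½(-9 + 10)(1) = 0.5 m
Net displacement = 20 m

20 m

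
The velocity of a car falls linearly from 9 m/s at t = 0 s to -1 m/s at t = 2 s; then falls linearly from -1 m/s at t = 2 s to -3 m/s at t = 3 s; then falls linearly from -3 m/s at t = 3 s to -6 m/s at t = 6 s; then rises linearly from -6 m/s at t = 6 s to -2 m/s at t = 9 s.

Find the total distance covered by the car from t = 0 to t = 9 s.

35.7 m

Total distance travelled is ∫|v| dt — sum the magnitudes of each area piece.
0–2 s: v = 0 at t = 1.8 s; triangle areas 8.1 + 0.1 = 8.2 m
2–3 s: |½(-1 + -3)(1)| = 2 m
3–6 s: |½(-3 + -6)(3)| = 13.5 m
6–9 s: |½(-6 + -2)(3)| = 12 m
Total distance = 35.7 m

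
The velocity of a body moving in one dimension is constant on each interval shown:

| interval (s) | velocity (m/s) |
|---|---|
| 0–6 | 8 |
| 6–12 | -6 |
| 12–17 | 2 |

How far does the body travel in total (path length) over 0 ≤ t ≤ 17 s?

94 m

Distance (not displacement) is the total path length: add the absolute areas under v-t.
0–6 s: |8| × 6 = 48 m
6–12 s: |-6| × 6 = 36 m
12–17 s: |2| × 5 = 10 m
Total distance = 94 m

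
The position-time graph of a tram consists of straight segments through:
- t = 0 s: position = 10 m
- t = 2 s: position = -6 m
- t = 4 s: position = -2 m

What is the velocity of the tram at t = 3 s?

Velocity is the slope of the x-t graph on 2–4 s: (-2 − -6)/(4 − 2) = 2 m/s.

2 m/s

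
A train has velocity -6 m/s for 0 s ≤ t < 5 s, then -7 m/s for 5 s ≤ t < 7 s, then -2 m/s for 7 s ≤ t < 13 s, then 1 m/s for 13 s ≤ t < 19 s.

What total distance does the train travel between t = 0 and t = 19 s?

62 m

Distance (not displacement) is the total path length: add the absolute areas under v-t.
0–5 s: |-6| × 5 = 30 m
5–7 s: |-7| × 2 = 14 m
7–13 s: |-2| × 6 = 12 m
13–19 s: |1| × 6 = 6 m
Total distance = 62 m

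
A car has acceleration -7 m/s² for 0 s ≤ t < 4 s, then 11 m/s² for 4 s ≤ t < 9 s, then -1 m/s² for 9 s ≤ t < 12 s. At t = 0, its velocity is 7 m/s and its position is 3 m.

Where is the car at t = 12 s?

105 m

On each constant-a segment, Δv = aΔt and Δx = v₀Δt + ½aΔt²; chain segment to segment.
0–4 s: v starts 7 m/s; Δx = 7·4 + ½·-7·4² = -28 m; v ends -21 m/s.
4–9 s: v starts -21 m/s; Δx = -21·5 + ½·11·5² = 32.5 m; v ends 34 m/s.
9–12 s: v starts 34 m/s; Δx = 34·3 + ½·-1·3² = 97.5 m; v ends 31 m/s.
x(12) = 3 + Σ Δx = 105 m.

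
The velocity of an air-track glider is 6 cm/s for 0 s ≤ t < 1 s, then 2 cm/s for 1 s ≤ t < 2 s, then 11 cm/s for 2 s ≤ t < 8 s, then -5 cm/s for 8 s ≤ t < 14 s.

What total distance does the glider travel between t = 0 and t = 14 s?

Distance (not displacement) is the total path length: add the absolute areas under v-t.
0–1 s: |6| × 1 = 6 cm
1–2 s: |2| × 1 = 2 cm
2–8 s: |11| × 6 = 66 cm
8–14 s: |-5| × 6 = 30 cm
Total distance = 104 cm

104 cm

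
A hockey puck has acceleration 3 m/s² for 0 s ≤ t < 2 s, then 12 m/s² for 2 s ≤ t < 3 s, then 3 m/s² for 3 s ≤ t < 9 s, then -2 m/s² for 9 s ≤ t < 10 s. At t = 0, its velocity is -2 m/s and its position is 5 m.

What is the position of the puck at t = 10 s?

On each constant-a segment, Δv = aΔt and Δx = v₀Δt + ½aΔt²; chain segment to segment.
0–2 s: v starts -2 m/s; Δx = -2·2 + ½·3·2² = 2 m; v ends 4 m/s.
2–3 s: v starts 4 m/s; Δx = 4·1 + ½·12·1² = 10 m; v ends 16 m/s.
3–9 s: v starts 16 m/s; Δx = 16·6 + ½·3·6² = 150 m; v ends 34 m/s.
9–10 s: v starts 34 m/s; Δx = 34·1 + ½·-2·1² = 33 m; v ends 32 m/s.
x(10) = 5 + Σ Δx = 200 m.

200 m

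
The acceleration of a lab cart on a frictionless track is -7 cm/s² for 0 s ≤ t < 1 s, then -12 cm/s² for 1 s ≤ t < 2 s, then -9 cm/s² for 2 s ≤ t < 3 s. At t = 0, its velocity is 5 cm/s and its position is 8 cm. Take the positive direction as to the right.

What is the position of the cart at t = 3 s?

On each constant-a segment, Δv = aΔt and Δx = v₀Δt + ½aΔt²; chain segment to segment.
0–1 s: v starts 5 cm/s; Δx = 5·1 + ½·-7·1² = 1.5 cm; v ends -2 cm/s.
1–2 s: v starts -2 cm/s; Δx = -2·1 + ½·-12·1² = -8 cm; v ends -14 cm/s.
2–3 s: v starts -14 cm/s; Δx = -14·1 + ½·-9·1² = -18.5 cm; v ends -23 cm/s.
x(3) = 8 + Σ Δx = -17 cm.

-17 cm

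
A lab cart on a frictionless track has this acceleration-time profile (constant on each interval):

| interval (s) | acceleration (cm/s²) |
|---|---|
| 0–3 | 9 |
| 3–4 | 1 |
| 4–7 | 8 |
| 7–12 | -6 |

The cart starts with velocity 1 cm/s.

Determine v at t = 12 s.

23 cm/s

Δv equals the area under the a-t graph; then v = v₀ + Δv.
0–3 s: 9 × 3 = 27 cm/s
3–4 s: 1 × 1 = 1 cm/s
4–7 s: 8 × 3 = 24 cm/s
7–12 s: -6 × 5 = -30 cm/s
Δv = 22 cm/s, so v(12) = 1 + (22) = 23 cm/s.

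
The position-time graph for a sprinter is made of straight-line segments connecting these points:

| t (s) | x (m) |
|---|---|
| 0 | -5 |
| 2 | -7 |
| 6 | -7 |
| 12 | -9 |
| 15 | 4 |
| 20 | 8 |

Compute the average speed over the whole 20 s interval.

1.05 m/s

Average speed = (total path length)/(elapsed time); on a piecewise-linear x-t graph the path length is Σ|Δx|.
0–2 s: |Δx| = |-7 − -5| = 2 m
2–6 s: |Δx| = |-7 − -7| = 0 m
6–12 s: |Δx| = |-9 − -7| = 2 m
12–15 s: |Δx| = |4 − -9| = 13 m
15–20 s: |Δx| = |8 − 4| = 4 m
Total path = 21 m; average speed = 21/20 = 1.05 m/s.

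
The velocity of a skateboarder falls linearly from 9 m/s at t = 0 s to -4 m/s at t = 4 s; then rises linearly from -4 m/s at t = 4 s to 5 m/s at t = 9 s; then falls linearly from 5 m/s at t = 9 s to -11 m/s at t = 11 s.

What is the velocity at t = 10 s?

On 9–11 s the graph is linear from 5 to -11 m/s: v(10) = 5 + (-11 − 5)·(10 − 9)/(11 − 9) = -3 m/s.

-3 m/s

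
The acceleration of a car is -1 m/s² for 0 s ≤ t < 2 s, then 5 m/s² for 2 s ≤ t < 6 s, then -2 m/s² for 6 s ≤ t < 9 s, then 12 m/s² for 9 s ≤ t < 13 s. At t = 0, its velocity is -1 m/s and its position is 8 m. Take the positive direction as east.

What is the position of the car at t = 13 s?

214 m

On each constant-a segment, Δv = aΔt and Δx = v₀Δt + ½aΔt²; chain segment to segment.
0–2 s: v starts -1 m/s; Δx = -1·2 + ½·-1·2² = -4 m; v ends -3 m/s.
2–6 s: v starts -3 m/s; Δx = -3·4 + ½·5·4² = 28 m; v ends 17 m/s.
6–9 s: v starts 17 m/s; Δx = 17·3 + ½·-2·3² = 42 m; v ends 11 m/s.
9–13 s: v starts 11 m/s; Δx = 11·4 + ½·12·4² = 140 m; v ends 59 m/s.
x(13) = 8 + Σ Δx = 214 m.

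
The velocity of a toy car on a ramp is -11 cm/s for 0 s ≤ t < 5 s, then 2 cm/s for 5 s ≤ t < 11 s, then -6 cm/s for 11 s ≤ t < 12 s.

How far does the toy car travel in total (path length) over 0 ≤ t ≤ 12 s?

Total distance travelled is ∫|v| dt — sum the magnitudes of each area piece.
0–5 s: |-11| × 5 = 55 cm
5–11 s: |2| × 6 = 12 cm
11–12 s: |-6| × 1 = 6 cm
Total distance = 73 cm

73 cm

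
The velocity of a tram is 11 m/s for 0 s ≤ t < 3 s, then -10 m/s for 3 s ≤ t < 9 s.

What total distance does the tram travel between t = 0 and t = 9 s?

93 m

Total distance travelled is ∫|v| dt — sum the magnitudes of each area piece.
0–3 s: |11| × 3 = 33 m
3–9 s: |-10| × 6 = 60 m
Total distance = 93 m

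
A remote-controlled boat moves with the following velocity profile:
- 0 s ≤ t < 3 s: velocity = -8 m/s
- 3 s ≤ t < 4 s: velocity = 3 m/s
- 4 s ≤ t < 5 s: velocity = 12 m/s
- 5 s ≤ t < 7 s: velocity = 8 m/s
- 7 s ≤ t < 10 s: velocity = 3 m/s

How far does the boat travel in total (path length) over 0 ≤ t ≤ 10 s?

64 m

Total distance travelled is ∫|v| dt — sum the magnitudes of each area piece.
0–3 s: |-8| × 3 = 24 m
3–4 s: |3| × 1 = 3 m
4–5 s: |12| × 1 = 12 m
5–7 s: |8| × 2 = 16 m
7–10 s: |3| × 3 = 9 m
Total distance = 64 m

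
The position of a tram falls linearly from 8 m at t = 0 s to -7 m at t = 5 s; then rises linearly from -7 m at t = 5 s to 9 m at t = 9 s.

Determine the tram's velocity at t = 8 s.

4 m/s

Velocity is the slope of the x-t graph on 5–9 s: (9 − -7)/(9 − 5) = 4 m/s.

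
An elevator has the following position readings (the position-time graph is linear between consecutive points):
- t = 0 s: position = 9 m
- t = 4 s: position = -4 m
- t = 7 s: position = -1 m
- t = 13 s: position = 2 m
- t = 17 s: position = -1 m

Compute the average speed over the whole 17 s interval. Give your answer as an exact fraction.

Average speed = (total path length)/(elapsed time); on a piecewise-linear x-t graph the path length is Σ|Δx|.
0–4 s: |Δx| = |-4 − 9| = 13 m
4–7 s: |Δx| = |-1 − -4| = 3 m
7–13 s: |Δx| = |2 − -1| = 3 m
13–17 s: |Δx| = |-1 − 2| = 3 m
Total path = 22 m; average speed = 22/17 = 22/17 m/s.

22/17 m/s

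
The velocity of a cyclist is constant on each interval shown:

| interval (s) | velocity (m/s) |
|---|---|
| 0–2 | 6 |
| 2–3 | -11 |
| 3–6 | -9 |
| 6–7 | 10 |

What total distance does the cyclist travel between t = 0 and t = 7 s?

Total distance travelled is ∫|v| dt — sum the magnitudes of each area piece.
0–2 s: |6| × 2 = 12 m
2–3 s: |-11| × 1 = 11 m
3–6 s: |-9| × 3 = 27 m
6–7 s: |10| × 1 = 10 m
Total distance = 60 m

60 m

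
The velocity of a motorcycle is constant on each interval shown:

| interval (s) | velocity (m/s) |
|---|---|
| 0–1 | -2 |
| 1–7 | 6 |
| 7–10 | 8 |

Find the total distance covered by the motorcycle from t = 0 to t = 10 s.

Total distance travelled is ∫|v| dt — sum the magnitudes of each area piece.
0–1 s: |-2| × 1 = 2 m
1–7 s: |6| × 6 = 36 m
7–10 s: |8| × 3 = 24 m
Total distance = 62 m

62 m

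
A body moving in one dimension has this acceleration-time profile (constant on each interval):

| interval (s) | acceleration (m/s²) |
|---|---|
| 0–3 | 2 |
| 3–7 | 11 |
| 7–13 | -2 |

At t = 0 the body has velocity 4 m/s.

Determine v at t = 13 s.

42 m/s

Δv equals the area under the a-t graph; then v = v₀ + Δv.
0–3 s: 2 × 3 = 6 m/s
3–7 s: 11 × 4 = 44 m/s
7–13 s: -2 × 6 = -12 m/s
Δv = 38 m/s, so v(13) = 4 + (38) = 42 m/s.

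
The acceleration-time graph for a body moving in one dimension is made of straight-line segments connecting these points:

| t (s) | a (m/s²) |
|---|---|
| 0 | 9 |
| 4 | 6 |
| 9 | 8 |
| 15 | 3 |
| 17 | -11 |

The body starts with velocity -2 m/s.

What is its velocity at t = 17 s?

88 m/s

Δv equals the area under the a-t graph; then v = v₀ + Δv.
0–4 s: ½(9 + 6)(4) = 30 m/s
4–9 s: ½(6 + 8)(5) = 35 m/s
9–15 s: ½(8 + 3)(6) = 33 m/s
15–17 s: ½(3 + -11)(2) = -8 m/s
Δv = 90 m/s, so v(17) = -2 + (90) = 88 m/s.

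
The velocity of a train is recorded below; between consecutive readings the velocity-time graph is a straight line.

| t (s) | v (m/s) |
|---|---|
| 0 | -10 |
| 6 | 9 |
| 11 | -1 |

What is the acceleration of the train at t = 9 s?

-2 m/s²

Acceleration is the slope of the v-t graph on 6–11 s: (-1 − 9)/(11 − 6) = -2 m/s².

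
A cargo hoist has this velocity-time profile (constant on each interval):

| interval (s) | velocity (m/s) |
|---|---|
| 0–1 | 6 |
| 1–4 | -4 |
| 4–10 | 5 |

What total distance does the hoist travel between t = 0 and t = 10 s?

Distance (not displacement) is the total path length: add the absolute areas under v-t.
0–1 s: |6| × 1 = 6 m
1–4 s: |-4| × 3 = 12 m
4–10 s: |5| × 6 = 30 m
Total distance = 48 m

48 m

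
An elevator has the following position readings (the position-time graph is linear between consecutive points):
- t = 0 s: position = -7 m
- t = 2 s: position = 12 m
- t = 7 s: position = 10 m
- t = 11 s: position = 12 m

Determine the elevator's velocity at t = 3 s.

-0.4 m/s

Velocity is the slope of the x-t graph on 2–7 s: (10 − 12)/(7 − 2) = -0.4 m/s.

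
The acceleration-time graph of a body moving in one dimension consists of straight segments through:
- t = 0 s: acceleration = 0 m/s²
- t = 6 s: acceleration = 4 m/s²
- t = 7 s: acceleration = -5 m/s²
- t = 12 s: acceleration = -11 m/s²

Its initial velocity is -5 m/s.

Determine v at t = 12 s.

-33.5 m/s

Δv equals the area under the a-t graph; then v = v₀ + Δv.
0–6 s: ½(0 + 4)(6) = 12 m/s
6–7 s: ½(4 + -5)(1) = -0.5 m/s
7–12 s: ½(-5 + -11)(5) = -40 m/s
Δv = -28.5 m/s, so v(12) = -5 + (-28.5) = -33.5 m/s.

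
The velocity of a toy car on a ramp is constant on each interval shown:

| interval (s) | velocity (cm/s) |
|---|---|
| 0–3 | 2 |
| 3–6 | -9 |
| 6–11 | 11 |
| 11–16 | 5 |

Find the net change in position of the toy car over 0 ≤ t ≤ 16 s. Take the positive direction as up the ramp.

Displacement is the signed area under the v-t curve.
0–3 s: 2 × 3 = 6 cm
3–6 s: -9 × 3 = -27 cm
6–11 s: 11 × 5 = 55 cm
11–16 s: 5 × 5 = 25 cm
Net displacement = 59 cm

59 cm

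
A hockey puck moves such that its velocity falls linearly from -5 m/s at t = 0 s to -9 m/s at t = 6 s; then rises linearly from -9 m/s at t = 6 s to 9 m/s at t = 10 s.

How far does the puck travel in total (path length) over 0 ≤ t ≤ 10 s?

Distance (not displacement) is the total path length: add the absolute areas under v-t.
0–6 s: |½(-5 + -9)(6)| = 42 m
6–10 s: v = 0 at t = 8 s; triangle areas 9 + 9 = 18 m
Total distance = 60 m

60 m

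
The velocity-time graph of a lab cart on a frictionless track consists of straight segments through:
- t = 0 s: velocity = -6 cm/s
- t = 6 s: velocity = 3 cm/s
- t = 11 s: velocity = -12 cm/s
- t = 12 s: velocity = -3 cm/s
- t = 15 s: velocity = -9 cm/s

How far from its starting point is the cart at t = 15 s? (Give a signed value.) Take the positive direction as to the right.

Displacement is the signed area under the v-t curve.
0–6 s: ½(-6 + 3)(6) = -9 cm
6–11 s: ½(3 + -12)(5) = -22.5 cm
11–12 s: ½(-12 + -3)(1) = -7.5 cm
12–15 s: ½(-3 + -9)(3) = -18 cm
Net displacement = -57 cm

-57 cm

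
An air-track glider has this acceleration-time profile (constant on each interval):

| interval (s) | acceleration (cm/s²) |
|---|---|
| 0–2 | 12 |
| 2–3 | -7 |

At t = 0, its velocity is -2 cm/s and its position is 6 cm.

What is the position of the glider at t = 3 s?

On each constant-a segment, Δv = aΔt and Δx = v₀Δt + ½aΔt²; chain segment to segment.
0–2 s: v starts -2 cm/s; Δx = -2·2 + ½·12·2² = 20 cm; v ends 22 cm/s.
2–3 s: v starts 22 cm/s; Δx = 22·1 + ½·-7·1² = 18.5 cm; v ends 15 cm/s.
x(3) = 6 + Σ Δx = 44.5 cm.

44.5 cm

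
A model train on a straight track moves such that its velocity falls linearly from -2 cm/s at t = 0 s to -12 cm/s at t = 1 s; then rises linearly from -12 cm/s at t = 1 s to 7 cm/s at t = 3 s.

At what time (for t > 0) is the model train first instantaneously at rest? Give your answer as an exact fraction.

v changes sign on 1–3 s (from -12 to 7); the graph is linear there, so v = 0 at t = 1 + (12)·(3 − 1)/(7 − -12) = 43/19 s.

t = 43/19 s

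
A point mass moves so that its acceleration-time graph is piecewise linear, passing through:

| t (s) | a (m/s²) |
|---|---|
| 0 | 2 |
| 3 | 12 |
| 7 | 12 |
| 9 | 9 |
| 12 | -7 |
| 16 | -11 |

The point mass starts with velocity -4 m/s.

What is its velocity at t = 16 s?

53 m/s

Δv equals the area under the a-t graph; then v = v₀ + Δv.
0–3 s: ½(2 + 12)(3) = 21 m/s
3–7 s: 12 × 4 = 48 m/s
7–9 s: ½(12 + 9)(2) = 21 m/s
9–12 s: ½(9 + -7)(3) = 3 m/s
12–16 s: ½(-7 + -11)(4) = -36 m/s
Δv = 57 m/s, so v(16) = -4 + (57) = 53 m/s.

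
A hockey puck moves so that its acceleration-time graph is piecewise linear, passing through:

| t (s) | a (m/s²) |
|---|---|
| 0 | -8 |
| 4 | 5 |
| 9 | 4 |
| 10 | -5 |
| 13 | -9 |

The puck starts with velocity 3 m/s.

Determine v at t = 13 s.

Δv equals the area under the a-t graph; then v = v₀ + Δv.
0–4 s: ½(-8 + 5)(4) = -6 m/s
4–9 s: ½(5 + 4)(5) = 22.5 m/s
9–10 s: ½(4 + -5)(1) = -0.5 m/s
10–13 s: ½(-5 + -9)(3) = -21 m/s
Δv = -5 m/s, so v(13) = 3 + (-5) = -2 m/s.

-2 m/s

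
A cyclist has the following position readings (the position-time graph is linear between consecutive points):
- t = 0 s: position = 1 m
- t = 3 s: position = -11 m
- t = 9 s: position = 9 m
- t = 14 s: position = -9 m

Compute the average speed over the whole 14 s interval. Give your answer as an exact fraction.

25/7 m/s

Average speed = (total path length)/(elapsed time); on a piecewise-linear x-t graph the path length is Σ|Δx|.
0–3 s: |Δx| = |-11 − 1| = 12 m
3–9 s: |Δx| = |9 − -11| = 20 m
9–14 s: |Δx| = |-9 − 9| = 18 m
Total path = 50 m; average speed = 50/14 = 25/7 m/s.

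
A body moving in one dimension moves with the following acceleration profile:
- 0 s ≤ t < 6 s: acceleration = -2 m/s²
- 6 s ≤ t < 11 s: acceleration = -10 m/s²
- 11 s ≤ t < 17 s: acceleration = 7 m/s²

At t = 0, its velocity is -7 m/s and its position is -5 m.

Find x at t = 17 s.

-591 m

On each constant-a segment, Δv = aΔt and Δx = v₀Δt + ½aΔt²; chain segment to segment.
0–6 s: v starts -7 m/s; Δx = -7·6 + ½·-2·6² = -78 m; v ends -19 m/s.
6–11 s: v starts -19 m/s; Δx = -19·5 + ½·-10·5² = -220 m; v ends -69 m/s.
11–17 s: v starts -69 m/s; Δx = -69·6 + ½·7·6² = -288 m; v ends -27 m/s.
x(17) = -5 + Σ Δx = -591 m.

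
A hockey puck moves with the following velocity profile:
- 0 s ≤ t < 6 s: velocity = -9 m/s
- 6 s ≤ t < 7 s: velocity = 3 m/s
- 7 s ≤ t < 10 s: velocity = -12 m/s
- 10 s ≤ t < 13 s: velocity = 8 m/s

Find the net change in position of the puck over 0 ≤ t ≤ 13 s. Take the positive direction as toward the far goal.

-63 m

Displacement is the signed area under the v-t curve.
0–6 s: -9 × 6 = -54 m
6–7 s: 3 × 1 = 3 m
7–10 s: -12 × 3 = -36 m
10–13 s: 8 × 3 = 24 m
Net displacement = -63 m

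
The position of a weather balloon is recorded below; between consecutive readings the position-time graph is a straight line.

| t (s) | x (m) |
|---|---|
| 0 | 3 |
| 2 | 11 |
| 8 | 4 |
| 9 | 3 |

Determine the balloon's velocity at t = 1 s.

Velocity is the slope of the x-t graph on 0–2 s: (11 − 3)/(2 − 0) = 4 m/s.

4 m/s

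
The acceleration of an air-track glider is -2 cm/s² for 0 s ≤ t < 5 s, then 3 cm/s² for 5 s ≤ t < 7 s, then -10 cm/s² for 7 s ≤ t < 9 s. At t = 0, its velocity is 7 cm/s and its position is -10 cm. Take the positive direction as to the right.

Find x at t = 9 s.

On each constant-a segment, Δv = aΔt and Δx = v₀Δt + ½aΔt²; chain segment to segment.
0–5 s: v starts 7 cm/s; Δx = 7·5 + ½·-2·5² = 10 cm; v ends -3 cm/s.
5–7 s: v starts -3 cm/s; Δx = -3·2 + ½·3·2² = 0 cm; v ends 3 cm/s.
7–9 s: v starts 3 cm/s; Δx = 3·2 + ½·-10·2² = -14 cm; v ends -17 cm/s.
x(9) = -10 + Σ Δx = -14 cm.

-14 cm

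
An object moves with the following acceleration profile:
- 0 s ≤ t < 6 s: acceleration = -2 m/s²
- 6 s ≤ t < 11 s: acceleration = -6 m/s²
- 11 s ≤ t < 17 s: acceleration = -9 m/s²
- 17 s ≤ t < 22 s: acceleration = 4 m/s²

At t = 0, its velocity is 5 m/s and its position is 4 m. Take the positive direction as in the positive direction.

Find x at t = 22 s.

-901 m

On each constant-a segment, Δv = aΔt and Δx = v₀Δt + ½aΔt²; chain segment to segment.
0–6 s: v starts 5 m/s; Δx = 5·6 + ½·-2·6² = -6 m; v ends -7 m/s.
6–11 s: v starts -7 m/s; Δx = -7·5 + ½·-6·5² = -110 m; v ends -37 m/s.
11–17 s: v starts -37 m/s; Δx = -37·6 + ½·-9·6² = -384 m; v ends -91 m/s.
17–22 s: v starts -91 m/s; Δx = -91·5 + ½·4·5² = -405 m; v ends -71 m/s.
x(22) = 4 + Σ Δx = -901 m.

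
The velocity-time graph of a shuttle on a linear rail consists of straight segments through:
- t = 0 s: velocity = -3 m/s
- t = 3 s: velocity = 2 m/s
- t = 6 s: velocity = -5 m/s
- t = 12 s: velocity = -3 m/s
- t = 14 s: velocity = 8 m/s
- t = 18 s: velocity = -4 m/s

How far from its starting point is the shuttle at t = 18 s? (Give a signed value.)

-17 m

Net displacement equals the area under the velocity-time graph (areas below the axis count negative).
0–3 s: ½(-3 + 2)(3) = -1.5 m
3–6 s: ½(2 + -5)(3) = -4.5 m
6–12 s: ½(-5 + -3)(6) = -24 m
12–14 s: ½(-3 + 8)(2) = 5 m
14–18 s: ½(8 + -4)(4) = 8 m
Net displacement = -17 m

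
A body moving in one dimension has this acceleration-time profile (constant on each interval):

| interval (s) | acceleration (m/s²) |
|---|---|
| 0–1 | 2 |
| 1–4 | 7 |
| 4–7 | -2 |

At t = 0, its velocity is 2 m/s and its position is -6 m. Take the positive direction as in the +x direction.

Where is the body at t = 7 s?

106.5 m

On each constant-a segment, Δv = aΔt and Δx = v₀Δt + ½aΔt²; chain segment to segment.
0–1 s: v starts 2 m/s; Δx = 2·1 + ½·2·1² = 3 m; v ends 4 m/s.
1–4 s: v starts 4 m/s; Δx = 4·3 + ½·7·3² = 43.5 m; v ends 25 m/s.
4–7 s: v starts 25 m/s; Δx = 25·3 + ½·-2·3² = 66 m; v ends 19 m/s.
x(7) = -6 + Σ Δx = 106.5 m.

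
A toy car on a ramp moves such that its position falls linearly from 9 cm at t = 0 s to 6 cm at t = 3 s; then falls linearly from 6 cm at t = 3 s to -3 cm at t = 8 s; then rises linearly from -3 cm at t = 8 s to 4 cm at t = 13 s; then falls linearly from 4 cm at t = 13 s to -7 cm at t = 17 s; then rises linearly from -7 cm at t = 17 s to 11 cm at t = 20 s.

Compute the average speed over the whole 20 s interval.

2.4 cm/s

Average speed = (total path length)/(elapsed time); on a piecewise-linear x-t graph the path length is Σ|Δx|.
0–3 s: |Δx| = |6 − 9| = 3 cm
3–8 s: |Δx| = |-3 − 6| = 9 cm
8–13 s: |Δx| = |4 − -3| = 7 cm
13–17 s: |Δx| = |-7 − 4| = 11 cm
17–20 s: |Δx| = |11 − -7| = 18 cm
Total path = 48 cm; average speed = 48/20 = 2.4 cm/s.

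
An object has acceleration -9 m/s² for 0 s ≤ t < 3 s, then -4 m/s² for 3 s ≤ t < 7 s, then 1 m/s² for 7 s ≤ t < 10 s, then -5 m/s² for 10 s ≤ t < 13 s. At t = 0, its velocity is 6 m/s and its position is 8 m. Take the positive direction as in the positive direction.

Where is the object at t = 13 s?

-361.5 m

On each constant-a segment, Δv = aΔt and Δx = v₀Δt + ½aΔt²; chain segment to segment.
0–3 s: v starts 6 m/s; Δx = 6·3 + ½·-9·3² = -22.5 m; v ends -21 m/s.
3–7 s: v starts -21 m/s; Δx = -21·4 + ½·-4·4² = -116 m; v ends -37 m/s.
7–10 s: v starts -37 m/s; Δx = -37·3 + ½·1·3² = -106.5 m; v ends -34 m/s.
10–13 s: v starts -34 m/s; Δx = -34·3 + ½·-5·3² = -124.5 m; v ends -49 m/s.
x(13) = 8 + Σ Δx = -361.5 m.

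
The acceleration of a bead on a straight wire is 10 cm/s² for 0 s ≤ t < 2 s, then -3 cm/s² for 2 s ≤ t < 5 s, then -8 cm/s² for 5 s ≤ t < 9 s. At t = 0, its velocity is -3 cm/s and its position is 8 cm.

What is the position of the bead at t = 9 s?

On each constant-a segment, Δv = aΔt and Δx = v₀Δt + ½aΔt²; chain segment to segment.
0–2 s: v starts -3 cm/s; Δx = -3·2 + ½·10·2² = 14 cm; v ends 17 cm/s.
2–5 s: v starts 17 cm/s; Δx = 17·3 + ½·-3·3² = 37.5 cm; v ends 8 cm/s.
5–9 s: v starts 8 cm/s; Δx = 8·4 + ½·-8·4² = -32 cm; v ends -24 cm/s.
x(9) = 8 + Σ Δx = 27.5 cm.

27.5 cm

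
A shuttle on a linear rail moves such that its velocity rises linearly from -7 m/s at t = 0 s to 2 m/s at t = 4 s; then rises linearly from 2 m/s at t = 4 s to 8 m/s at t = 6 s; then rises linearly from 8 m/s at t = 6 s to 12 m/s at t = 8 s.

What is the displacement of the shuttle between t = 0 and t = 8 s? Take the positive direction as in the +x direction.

Net displacement equals the area under the velocity-time graph (areas below the axis count negative).
0–4 s: ½(-7 + 2)(4) = -10 m
4–6 s: ½(2 + 8)(2) = 10 m
6–8 s: ½(8 + 12)(2) = 20 m
Net displacement = 20 m

20 m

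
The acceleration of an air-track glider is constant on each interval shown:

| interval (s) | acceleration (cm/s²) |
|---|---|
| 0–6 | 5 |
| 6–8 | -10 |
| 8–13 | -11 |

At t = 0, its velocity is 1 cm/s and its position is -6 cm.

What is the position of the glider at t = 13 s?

On each constant-a segment, Δv = aΔt and Δx = v₀Δt + ½aΔt²; chain segment to segment.
0–6 s: v starts 1 cm/s; Δx = 1·6 + ½·5·6² = 96 cm; v ends 31 cm/s.
6–8 s: v starts 31 cm/s; Δx = 31·2 + ½·-10·2² = 42 cm; v ends 11 cm/s.
8–13 s: v starts 11 cm/s; Δx = 11·5 + ½·-11·5² = -82.5 cm; v ends -44 cm/s.
x(13) = -6 + Σ Δx = 49.5 cm.

49.5 cm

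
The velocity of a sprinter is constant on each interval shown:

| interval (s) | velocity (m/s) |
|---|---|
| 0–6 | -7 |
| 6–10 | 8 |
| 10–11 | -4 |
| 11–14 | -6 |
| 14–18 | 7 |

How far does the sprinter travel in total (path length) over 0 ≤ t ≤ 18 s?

Total distance travelled is ∫|v| dt — sum the magnitudes of each area piece.
0–6 s: |-7| × 6 = 42 m
6–10 s: |8| × 4 = 32 m
10–11 s: |-4| × 1 = 4 m
11–14 s: |-6| × 3 = 18 m
14–18 s: |7| × 4 = 28 m
Total distance = 124 m

124 m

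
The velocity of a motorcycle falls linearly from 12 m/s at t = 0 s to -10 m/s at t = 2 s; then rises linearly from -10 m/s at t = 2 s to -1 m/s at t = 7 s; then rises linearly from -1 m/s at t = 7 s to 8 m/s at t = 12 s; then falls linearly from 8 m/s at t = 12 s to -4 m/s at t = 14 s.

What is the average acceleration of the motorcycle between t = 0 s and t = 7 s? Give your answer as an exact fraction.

Average acceleration = Δv/Δt = (-1 − 12)/(7 − 0) = -13/7 m/s².

-13/7 m/s²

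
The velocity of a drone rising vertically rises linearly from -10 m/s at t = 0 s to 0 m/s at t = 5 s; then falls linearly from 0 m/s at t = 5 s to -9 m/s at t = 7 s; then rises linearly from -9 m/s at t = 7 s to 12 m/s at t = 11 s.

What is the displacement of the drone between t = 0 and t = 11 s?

-28 m

Displacement is the signed area under the v-t curve.
0–5 s: ½(-10 + 0)(5) = -25 m
5–7 s: ½(0 + -9)(2) = -9 m
7–11 s: ½(-9 + 12)(4) = 6 m
Net displacement = -28 m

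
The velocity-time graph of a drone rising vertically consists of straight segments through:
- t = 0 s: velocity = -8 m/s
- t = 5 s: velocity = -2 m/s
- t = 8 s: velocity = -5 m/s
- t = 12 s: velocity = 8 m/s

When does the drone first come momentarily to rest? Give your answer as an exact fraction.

v changes sign on 8–12 s (from -5 to 8); the graph is linear there, so v = 0 at t = 8 + (5)·(12 − 8)/(8 − -5) = 124/13 s.

t = 124/13 s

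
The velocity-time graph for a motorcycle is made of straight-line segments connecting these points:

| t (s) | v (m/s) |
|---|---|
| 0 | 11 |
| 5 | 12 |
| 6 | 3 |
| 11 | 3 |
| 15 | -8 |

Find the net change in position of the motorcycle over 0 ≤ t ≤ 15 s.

70 m

Displacement is the signed area under the v-t curve.
0–5 s: ½(11 + 12)(5) = 57.5 m
5–6 s: ½(12 + 3)(1) = 7.5 m
6–11 s: 3 × 5 = 15 m
11–15 s: ½(3 + -8)(4) = -10 m
Net displacement = 70 m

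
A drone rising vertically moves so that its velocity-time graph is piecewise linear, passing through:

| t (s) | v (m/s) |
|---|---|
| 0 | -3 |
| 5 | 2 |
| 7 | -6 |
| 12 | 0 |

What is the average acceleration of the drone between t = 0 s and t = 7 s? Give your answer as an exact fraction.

-3/7 m/s²

Average acceleration = Δv/Δt = (-6 − -3)/(7 − 0) = -3/7 m/s².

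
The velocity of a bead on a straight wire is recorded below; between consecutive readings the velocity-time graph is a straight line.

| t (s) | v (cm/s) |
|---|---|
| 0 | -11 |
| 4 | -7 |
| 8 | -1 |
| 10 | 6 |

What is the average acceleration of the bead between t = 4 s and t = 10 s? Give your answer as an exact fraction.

13/6 cm/s²

Average acceleration = Δv/Δt = (6 − -7)/(10 − 4) = 13/6 cm/s².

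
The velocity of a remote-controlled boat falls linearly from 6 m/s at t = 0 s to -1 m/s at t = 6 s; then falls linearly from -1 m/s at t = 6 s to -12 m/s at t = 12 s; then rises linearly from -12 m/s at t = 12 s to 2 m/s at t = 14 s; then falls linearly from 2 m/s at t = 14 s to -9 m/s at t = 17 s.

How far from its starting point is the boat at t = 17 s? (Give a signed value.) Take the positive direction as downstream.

-44.5 m

Net displacement equals the area under the velocity-time graph (areas below the axis count negative).
0–6 s: ½(6 + -1)(6) = 15 m
6–12 s: ½(-1 + -12)(6) = -39 m
12–14 s: ½(-12 + 2)(2) = -10 m
14–17 s: ½(2 + -9)(3) = -10.5 m
Net displacement = -44.5 m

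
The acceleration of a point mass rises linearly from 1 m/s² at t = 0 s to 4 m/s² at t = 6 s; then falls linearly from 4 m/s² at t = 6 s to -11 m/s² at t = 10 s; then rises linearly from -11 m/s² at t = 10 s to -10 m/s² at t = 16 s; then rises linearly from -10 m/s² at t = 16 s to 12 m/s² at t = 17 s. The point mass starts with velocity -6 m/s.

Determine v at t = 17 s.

-67 m/s

Δv equals the area under the a-t graph; then v = v₀ + Δv.
0–6 s: ½(1 + 4)(6) = 15 m/s
6–10 s: ½(4 + -11)(4) = -14 m/s
10–16 s: ½(-11 + -10)(6) = -63 m/s
16–17 s: ½(-10 + 12)(1) = 1 m/s
Δv = -61 m/s, so v(17) = -6 + (-61) = -67 m/s.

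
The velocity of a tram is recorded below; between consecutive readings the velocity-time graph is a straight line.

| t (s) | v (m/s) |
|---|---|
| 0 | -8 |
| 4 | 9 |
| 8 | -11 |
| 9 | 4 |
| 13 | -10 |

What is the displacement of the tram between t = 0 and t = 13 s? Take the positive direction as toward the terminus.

Net displacement equals the area under the velocity-time graph (areas below the axis count negative).
0–4 s: ½(-8 + 9)(4) = 2 m
4–8 s: ½(9 + -11)(4) = -4 m
8–9 s: ½(-11 + 4)(1) = -3.5 m
9–13 s: ½(4 + -10)(4) = -12 m
Net displacement = -17.5 m

-17.5 m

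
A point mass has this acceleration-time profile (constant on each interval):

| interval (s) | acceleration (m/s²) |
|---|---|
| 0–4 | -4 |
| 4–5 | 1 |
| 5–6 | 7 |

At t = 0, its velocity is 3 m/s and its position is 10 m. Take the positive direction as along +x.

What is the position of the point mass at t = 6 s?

-31 m

On each constant-a segment, Δv = aΔt and Δx = v₀Δt + ½aΔt²; chain segment to segment.
0–4 s: v starts 3 m/s; Δx = 3·4 + ½·-4·4² = -20 m; v ends -13 m/s.
4–5 s: v starts -13 m/s; Δx = -13·1 + ½·1·1² = -12.5 m; v ends -12 m/s.
5–6 s: v starts -12 m/s; Δx = -12·1 + ½·7·1² = -8.5 m; v ends -5 m/s.
x(6) = 10 + Σ Δx = -31 m.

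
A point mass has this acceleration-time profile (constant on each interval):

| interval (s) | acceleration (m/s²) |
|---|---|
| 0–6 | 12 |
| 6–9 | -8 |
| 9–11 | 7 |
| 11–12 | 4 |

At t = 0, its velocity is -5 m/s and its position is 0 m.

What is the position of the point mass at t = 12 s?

On each constant-a segment, Δv = aΔt and Δx = v₀Δt + ½aΔt²; chain segment to segment.
0–6 s: v starts -5 m/s; Δx = -5·6 + ½·12·6² = 186 m; v ends 67 m/s.
6–9 s: v starts 67 m/s; Δx = 67·3 + ½·-8·3² = 165 m; v ends 43 m/s.
9–11 s: v starts 43 m/s; Δx = 43·2 + ½·7·2² = 100 m; v ends 57 m/s.
11–12 s: v starts 57 m/s; Δx = 57·1 + ½·4·1² = 59 m; v ends 61 m/s.
x(12) = 0 + Σ Δx = 510 m.

510 m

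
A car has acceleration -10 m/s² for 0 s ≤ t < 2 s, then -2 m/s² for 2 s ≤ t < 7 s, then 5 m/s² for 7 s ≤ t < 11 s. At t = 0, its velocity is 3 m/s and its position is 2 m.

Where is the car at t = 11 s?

On each constant-a segment, Δv = aΔt and Δx = v₀Δt + ½aΔt²; chain segment to segment.
0–2 s: v starts 3 m/s; Δx = 3·2 + ½·-10·2² = -14 m; v ends -17 m/s.
2–7 s: v starts -17 m/s; Δx = -17·5 + ½·-2·5² = -110 m; v ends -27 m/s.
7–11 s: v starts -27 m/s; Δx = -27·4 + ½·5·4² = -68 m; v ends -7 m/s.
x(11) = 2 + Σ Δx = -190 m.

-190 m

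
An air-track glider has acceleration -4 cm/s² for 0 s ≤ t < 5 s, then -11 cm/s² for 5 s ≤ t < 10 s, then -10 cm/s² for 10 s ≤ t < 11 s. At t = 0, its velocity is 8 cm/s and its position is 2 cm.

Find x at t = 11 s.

On each constant-a segment, Δv = aΔt and Δx = v₀Δt + ½aΔt²; chain segment to segment.
0–5 s: v starts 8 cm/s; Δx = 8·5 + ½·-4·5² = -10 cm; v ends -12 cm/s.
5–10 s: v starts -12 cm/s; Δx = -12·5 + ½·-11·5² = -197.5 cm; v ends -67 cm/s.
10–11 s: v starts -67 cm/s; Δx = -67·1 + ½·-10·1² = -72 cm; v ends -77 cm/s.
x(11) = 2 + Σ Δx = -277.5 cm.

-277.5 cm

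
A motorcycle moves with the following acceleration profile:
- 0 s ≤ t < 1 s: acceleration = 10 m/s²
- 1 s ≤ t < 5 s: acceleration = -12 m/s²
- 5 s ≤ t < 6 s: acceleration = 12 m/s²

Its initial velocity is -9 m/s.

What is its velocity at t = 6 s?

-35 m/s

Δv equals the area under the a-t graph; then v = v₀ + Δv.
0–1 s: 10 × 1 = 10 m/s
1–5 s: -12 × 4 = -48 m/s
5–6 s: 12 × 1 = 12 m/s
Δv = -26 m/s, so v(6) = -9 + (-26) = -35 m/s.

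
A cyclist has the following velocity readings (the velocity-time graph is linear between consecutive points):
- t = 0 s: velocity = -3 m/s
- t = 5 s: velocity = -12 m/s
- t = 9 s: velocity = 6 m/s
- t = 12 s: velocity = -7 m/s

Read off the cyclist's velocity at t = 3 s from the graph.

On 0–5 s the graph is linear from -3 to -12 m/s: v(3) = -3 + (-12 − -3)·(3 − 0)/(5 − 0) = -8.4 m/s.

-8.4 m/s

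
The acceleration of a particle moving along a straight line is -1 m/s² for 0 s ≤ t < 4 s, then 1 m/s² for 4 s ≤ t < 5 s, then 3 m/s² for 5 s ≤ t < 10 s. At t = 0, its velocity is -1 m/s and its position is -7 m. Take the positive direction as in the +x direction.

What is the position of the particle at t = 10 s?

-6 m

On each constant-a segment, Δv = aΔt and Δx = v₀Δt + ½aΔt²; chain segment to segment.
0–4 s: v starts -1 m/s; Δx = -1·4 + ½·-1·4² = -12 m; v ends -5 m/s.
4–5 s: v starts -5 m/s; Δx = -5·1 + ½·1·1² = -4.5 m; v ends -4 m/s.
5–10 s: v starts -4 m/s; Δx = -4·5 + ½·3·5² = 17.5 m; v ends 11 m/s.
x(10) = -7 + Σ Δx = -6 m.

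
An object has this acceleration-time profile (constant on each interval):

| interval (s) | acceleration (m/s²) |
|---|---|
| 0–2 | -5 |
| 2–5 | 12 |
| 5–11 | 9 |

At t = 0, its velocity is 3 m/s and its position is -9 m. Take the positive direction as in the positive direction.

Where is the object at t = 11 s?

356 m

On each constant-a segment, Δv = aΔt and Δx = v₀Δt + ½aΔt²; chain segment to segment.
0–2 s: v starts 3 m/s; Δx = 3·2 + ½·-5·2² = -4 m; v ends -7 m/s.
2–5 s: v starts -7 m/s; Δx = -7·3 + ½·12·3² = 33 m; v ends 29 m/s.
5–11 s: v starts 29 m/s; Δx = 29·6 + ½·9·6² = 336 m; v ends 83 m/s.
x(11) = -9 + Σ Δx = 356 m.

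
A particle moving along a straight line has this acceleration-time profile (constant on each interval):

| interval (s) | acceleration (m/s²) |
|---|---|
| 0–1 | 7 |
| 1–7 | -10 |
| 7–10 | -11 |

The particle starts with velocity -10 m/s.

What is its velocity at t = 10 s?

Δv equals the area under the a-t graph; then v = v₀ + Δv.
0–1 s: 7 × 1 = 7 m/s
1–7 s: -10 × 6 = -60 m/s
7–10 s: -11 × 3 = -33 m/s
Δv = -86 m/s, so v(10) = -10 + (-86) = -96 m/s.

-96 m/s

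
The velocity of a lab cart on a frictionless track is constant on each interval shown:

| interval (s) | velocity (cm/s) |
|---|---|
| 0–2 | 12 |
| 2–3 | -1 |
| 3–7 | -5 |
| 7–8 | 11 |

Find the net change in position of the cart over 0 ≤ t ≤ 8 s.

Displacement is the signed area under the v-t curve.
0–2 s: 12 × 2 = 24 cm
2–3 s: -1 × 1 = -1 cm
3–7 s: -5 × 4 = -20 cm
7–8 s: 11 × 1 = 11 cm
Net displacement = 14 cm

14 cm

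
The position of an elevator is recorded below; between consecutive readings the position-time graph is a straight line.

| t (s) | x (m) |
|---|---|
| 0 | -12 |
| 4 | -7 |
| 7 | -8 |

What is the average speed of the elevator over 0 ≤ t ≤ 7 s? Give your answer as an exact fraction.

Average speed = (total path length)/(elapsed time); on a piecewise-linear x-t graph the path length is Σ|Δx|.
0–4 s: |Δx| = |-7 − -12| = 5 m
4–7 s: |Δx| = |-8 − -7| = 1 m
Total path = 6 m; average speed = 6/7 = 6/7 m/s.

6/7 m/s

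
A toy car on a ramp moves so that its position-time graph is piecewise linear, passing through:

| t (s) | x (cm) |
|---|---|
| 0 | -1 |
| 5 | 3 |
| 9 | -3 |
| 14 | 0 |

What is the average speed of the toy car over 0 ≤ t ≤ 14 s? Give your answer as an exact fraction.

Average speed = (total path length)/(elapsed time); on a piecewise-linear x-t graph the path length is Σ|Δx|.
0–5 s: |Δx| = |3 − -1| = 4 cm
5–9 s: |Δx| = |-3 − 3| = 6 cm
9–14 s: |Δx| = |0 − -3| = 3 cm
Total path = 13 cm; average speed = 13/14 = 13/14 cm/s.

13/14 cm/s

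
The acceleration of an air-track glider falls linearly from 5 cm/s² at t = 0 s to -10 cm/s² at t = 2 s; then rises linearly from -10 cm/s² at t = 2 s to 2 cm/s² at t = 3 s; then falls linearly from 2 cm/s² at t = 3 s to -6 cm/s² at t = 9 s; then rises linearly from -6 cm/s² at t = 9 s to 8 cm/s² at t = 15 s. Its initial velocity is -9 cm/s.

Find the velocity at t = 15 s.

-24 cm/s

Δv equals the area under the a-t graph; then v = v₀ + Δv.
0–2 s: ½(5 + -10)(2) = -5 cm/s
2–3 s: ½(-10 + 2)(1) = -4 cm/s
3–9 s: ½(2 + -6)(6) = -12 cm/s
9–15 s: ½(-6 + 8)(6) = 6 cm/s
Δv = -15 cm/s, so v(15) = -9 + (-15) = -24 cm/s.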